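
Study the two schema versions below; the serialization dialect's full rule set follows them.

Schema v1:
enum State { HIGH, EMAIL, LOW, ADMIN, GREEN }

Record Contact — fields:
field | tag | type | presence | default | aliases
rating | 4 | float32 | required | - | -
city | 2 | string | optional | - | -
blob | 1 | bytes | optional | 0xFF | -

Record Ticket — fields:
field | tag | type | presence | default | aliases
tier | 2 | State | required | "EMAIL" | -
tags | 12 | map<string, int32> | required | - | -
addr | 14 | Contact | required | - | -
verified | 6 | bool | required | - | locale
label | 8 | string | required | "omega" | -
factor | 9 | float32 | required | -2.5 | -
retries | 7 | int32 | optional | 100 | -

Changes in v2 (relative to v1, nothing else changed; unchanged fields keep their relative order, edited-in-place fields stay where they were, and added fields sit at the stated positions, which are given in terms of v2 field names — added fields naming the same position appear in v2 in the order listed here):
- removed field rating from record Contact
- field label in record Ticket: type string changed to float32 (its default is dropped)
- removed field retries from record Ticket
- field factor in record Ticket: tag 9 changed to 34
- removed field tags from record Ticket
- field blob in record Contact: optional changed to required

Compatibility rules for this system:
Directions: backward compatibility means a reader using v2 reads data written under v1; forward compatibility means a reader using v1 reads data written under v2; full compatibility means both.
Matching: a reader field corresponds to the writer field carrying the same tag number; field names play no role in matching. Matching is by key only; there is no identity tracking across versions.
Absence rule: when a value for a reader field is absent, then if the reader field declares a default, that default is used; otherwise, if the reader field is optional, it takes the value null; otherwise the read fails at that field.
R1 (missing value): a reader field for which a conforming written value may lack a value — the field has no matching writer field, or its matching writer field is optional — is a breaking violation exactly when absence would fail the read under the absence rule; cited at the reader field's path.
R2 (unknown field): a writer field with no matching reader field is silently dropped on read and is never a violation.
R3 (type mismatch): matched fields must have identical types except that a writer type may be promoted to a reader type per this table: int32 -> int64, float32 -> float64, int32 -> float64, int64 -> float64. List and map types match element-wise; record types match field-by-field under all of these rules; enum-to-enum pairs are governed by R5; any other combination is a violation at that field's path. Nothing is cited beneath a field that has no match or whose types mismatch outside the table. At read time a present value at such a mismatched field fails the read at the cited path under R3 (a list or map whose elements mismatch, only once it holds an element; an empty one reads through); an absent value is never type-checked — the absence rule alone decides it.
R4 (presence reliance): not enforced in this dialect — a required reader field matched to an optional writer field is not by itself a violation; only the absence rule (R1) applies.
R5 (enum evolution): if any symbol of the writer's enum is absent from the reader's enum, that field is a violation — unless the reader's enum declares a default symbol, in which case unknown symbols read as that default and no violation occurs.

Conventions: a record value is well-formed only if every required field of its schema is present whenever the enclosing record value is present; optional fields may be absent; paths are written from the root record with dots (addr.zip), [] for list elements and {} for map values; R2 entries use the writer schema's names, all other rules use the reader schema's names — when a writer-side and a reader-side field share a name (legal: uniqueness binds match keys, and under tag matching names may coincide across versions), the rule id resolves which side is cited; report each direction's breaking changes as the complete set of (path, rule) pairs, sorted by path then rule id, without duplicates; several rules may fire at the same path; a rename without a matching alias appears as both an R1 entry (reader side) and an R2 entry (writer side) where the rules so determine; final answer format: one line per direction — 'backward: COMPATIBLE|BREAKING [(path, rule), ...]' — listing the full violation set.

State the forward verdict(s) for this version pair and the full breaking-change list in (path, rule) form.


each type pair in Ticket: writer, then reader
forward analysis of Ticket with v1 as reader and v2 as writer:
  writer required, State -> State: reader tier maps from writer tier
  tags has no writer counterpart
  writer required, Contact -> Contact: reader addr maps from writer addr
  writer required, bool -> bool: reader verified maps from writer verified
  writer required, float32 -> string: reader label maps from writer label
  factor has no writer counterpart
  retries has no writer counterpart
  writer field factor has no reader counterpart
  addr.rating has no writer counterpart
  writer optional, string -> string: reader addr.city maps from writer addr.city
  writer required, bytes -> bytes: reader addr.blob maps from writer addr.blob
  rule R1 violated at addr.rating
  rule R3 violated at label
  rule R1 violated at tags
  => forward: BREAKING (3)
ruling out the remaining Ticket differences:
  removed field retries from record Ticket -> inert for the asked Ticket verdict: nothing fires
  field factor in record Ticket: tag 9 changed to 34 -> inert for the asked Ticket verdict: nothing fires
  field blob in record Contact: optional changed to required -> inert for the asked Ticket verdict: nothing fires

forward: BREAKING [(addr.rating, R1), (label, R3), (tags, R1)]


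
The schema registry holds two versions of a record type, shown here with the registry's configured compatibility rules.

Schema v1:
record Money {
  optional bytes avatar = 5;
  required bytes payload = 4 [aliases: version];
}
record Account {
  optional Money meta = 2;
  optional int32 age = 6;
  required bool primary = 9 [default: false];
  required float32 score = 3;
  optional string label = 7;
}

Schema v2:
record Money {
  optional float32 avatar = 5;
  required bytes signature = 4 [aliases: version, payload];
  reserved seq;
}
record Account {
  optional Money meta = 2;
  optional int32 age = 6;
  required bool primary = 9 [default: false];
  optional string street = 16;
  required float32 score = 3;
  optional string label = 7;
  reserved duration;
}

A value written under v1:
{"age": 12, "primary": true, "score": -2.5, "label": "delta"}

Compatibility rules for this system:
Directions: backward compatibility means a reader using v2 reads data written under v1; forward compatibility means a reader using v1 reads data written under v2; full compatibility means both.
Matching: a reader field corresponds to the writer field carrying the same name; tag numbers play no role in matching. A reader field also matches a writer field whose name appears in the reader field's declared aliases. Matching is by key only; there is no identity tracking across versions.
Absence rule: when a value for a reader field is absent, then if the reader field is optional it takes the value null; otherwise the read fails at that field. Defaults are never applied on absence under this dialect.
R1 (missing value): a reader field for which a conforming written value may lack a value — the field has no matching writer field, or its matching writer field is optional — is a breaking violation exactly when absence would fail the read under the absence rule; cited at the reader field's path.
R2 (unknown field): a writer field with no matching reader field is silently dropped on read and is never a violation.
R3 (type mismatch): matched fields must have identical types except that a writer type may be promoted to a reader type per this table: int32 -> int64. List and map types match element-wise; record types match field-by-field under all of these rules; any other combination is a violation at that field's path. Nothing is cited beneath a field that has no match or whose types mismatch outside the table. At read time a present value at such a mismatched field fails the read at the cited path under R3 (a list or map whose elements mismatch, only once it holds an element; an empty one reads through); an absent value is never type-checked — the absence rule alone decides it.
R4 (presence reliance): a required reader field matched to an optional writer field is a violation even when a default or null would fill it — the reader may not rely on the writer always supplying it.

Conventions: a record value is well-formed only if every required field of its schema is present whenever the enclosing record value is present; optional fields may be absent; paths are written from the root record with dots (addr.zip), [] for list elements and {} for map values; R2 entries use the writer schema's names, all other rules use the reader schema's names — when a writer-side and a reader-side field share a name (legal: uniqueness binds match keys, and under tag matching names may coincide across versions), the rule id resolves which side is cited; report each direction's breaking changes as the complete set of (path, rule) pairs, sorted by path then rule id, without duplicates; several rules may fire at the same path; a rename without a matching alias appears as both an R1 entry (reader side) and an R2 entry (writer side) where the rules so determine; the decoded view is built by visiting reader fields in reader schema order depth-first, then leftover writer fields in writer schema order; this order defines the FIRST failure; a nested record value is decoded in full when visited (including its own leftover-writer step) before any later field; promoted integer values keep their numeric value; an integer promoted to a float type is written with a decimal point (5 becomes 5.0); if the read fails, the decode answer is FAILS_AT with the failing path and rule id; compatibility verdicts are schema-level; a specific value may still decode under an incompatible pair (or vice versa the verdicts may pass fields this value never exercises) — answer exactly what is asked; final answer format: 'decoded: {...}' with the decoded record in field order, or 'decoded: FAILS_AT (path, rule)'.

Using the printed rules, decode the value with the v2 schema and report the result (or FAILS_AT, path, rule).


decoded: {"meta": null, "age": 12, "primary": true, "street": null, "score": -2.5, "label": "delta"}

each type pair in Account: writer, then reader
migrating the Account value to v2:
  meta := null (absent, optional -> null)
  age := 12
  primary := true
  street := null (absent, optional -> null)
  score := -2.5
  label := "delta"
  => decoded: {"meta": null, "age": 12, "primary": true, "street": null, "score": -2.5, "label": "delta"}
the rest of the Account diff is inert for this question:
  field avatar in record Money: type bytes changed to float32 -> shifts the Account verdicts, not this decode
  renamed field payload to signature in record Money (alias payload declared on the renamed field) -> shifts the Account verdicts, not this decode


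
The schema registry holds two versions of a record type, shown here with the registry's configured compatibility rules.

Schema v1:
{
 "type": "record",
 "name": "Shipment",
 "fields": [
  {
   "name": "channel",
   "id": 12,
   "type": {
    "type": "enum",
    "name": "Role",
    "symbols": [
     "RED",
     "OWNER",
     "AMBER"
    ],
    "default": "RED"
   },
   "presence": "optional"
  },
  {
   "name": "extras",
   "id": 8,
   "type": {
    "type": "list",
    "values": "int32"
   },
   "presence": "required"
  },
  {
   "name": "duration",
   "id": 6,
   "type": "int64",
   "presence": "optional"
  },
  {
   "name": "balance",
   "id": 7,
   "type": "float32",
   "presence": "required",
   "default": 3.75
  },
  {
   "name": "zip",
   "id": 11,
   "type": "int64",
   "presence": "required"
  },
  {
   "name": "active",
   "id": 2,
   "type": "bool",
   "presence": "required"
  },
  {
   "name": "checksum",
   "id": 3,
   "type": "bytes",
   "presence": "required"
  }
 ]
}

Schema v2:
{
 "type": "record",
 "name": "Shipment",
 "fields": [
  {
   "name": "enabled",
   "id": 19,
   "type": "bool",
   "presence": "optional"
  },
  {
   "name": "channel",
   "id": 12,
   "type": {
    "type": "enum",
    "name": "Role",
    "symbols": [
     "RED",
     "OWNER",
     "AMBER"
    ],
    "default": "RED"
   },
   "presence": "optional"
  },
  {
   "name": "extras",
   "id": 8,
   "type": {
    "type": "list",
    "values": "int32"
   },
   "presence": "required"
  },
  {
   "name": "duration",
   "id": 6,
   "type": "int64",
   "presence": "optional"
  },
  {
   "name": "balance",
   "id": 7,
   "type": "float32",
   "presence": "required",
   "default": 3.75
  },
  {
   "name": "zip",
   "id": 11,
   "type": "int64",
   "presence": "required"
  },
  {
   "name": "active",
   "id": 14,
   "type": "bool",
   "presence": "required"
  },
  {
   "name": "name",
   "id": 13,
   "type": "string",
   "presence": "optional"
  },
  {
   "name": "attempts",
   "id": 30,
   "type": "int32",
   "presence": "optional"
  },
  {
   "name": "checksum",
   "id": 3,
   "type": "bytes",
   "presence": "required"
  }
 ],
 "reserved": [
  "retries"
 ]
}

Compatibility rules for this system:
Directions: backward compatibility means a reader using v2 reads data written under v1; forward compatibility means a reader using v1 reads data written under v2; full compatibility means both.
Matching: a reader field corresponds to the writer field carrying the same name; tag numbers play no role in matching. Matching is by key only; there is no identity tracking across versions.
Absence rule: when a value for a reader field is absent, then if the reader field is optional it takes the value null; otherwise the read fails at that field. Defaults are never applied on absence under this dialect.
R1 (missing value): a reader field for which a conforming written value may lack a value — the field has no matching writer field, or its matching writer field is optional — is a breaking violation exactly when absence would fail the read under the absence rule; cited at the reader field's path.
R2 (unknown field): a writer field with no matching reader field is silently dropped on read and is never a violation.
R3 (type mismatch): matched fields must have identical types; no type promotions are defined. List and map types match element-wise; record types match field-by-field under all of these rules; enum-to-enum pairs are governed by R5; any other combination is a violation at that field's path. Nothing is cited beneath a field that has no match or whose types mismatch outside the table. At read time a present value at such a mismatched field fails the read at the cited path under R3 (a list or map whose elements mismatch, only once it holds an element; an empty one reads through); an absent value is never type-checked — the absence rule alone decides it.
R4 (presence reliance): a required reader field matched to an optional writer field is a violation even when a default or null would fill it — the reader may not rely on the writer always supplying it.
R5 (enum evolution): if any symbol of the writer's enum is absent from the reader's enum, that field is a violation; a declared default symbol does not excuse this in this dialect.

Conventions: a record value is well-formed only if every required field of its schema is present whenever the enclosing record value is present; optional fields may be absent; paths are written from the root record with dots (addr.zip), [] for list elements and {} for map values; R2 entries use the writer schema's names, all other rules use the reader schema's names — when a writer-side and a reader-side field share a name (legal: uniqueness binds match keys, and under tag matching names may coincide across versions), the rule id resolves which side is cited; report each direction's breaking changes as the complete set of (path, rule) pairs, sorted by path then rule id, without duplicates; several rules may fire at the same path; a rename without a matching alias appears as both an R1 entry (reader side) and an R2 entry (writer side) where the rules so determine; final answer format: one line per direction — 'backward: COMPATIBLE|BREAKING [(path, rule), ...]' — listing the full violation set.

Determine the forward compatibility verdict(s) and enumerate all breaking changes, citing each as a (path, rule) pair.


in Shipment below, arrows point writer -> reader
forward on Shipment — v1 reading data written by v2:
  channel <- channel (Role -> Role, writer optional)
  extras <- extras (list<int32> -> list<int32>, writer required)
  duration <- duration (int64 -> int64, writer optional)
  balance <- balance (float32 -> float32, writer required)
  zip <- zip (int64 -> int64, writer required)
  active <- active (bool -> bool, writer required)
  checksum <- checksum (bytes -> bytes, writer required)
  leftover writer field: enabled
  leftover writer field: name
  leftover writer field: attempts
  => no violations; forward on Shipment: COMPATIBLE
checking off the Shipment differences that do not matter here:
  added field attempts to record Shipment: optional int32, tag 30 (in v2 it sits immediately before checksum) -> no rule fires on it in Shipment's dialect; the asked verdict holds
  added field enabled to record Shipment: optional bool, tag 19 (in v2 it sits immediately before channel) -> no rule fires on it in Shipment's dialect; the asked verdict holds
  added field name to record Shipment: optional string, tag 13 (in v2 it sits immediately before checksum) -> no rule fires on it in Shipment's dialect; the asked verdict holds
  field active in record Shipment: tag 2 changed to 14 -> no rule fires on it in Shipment's dialect; the asked verdict holds

forward: COMPATIBLE []


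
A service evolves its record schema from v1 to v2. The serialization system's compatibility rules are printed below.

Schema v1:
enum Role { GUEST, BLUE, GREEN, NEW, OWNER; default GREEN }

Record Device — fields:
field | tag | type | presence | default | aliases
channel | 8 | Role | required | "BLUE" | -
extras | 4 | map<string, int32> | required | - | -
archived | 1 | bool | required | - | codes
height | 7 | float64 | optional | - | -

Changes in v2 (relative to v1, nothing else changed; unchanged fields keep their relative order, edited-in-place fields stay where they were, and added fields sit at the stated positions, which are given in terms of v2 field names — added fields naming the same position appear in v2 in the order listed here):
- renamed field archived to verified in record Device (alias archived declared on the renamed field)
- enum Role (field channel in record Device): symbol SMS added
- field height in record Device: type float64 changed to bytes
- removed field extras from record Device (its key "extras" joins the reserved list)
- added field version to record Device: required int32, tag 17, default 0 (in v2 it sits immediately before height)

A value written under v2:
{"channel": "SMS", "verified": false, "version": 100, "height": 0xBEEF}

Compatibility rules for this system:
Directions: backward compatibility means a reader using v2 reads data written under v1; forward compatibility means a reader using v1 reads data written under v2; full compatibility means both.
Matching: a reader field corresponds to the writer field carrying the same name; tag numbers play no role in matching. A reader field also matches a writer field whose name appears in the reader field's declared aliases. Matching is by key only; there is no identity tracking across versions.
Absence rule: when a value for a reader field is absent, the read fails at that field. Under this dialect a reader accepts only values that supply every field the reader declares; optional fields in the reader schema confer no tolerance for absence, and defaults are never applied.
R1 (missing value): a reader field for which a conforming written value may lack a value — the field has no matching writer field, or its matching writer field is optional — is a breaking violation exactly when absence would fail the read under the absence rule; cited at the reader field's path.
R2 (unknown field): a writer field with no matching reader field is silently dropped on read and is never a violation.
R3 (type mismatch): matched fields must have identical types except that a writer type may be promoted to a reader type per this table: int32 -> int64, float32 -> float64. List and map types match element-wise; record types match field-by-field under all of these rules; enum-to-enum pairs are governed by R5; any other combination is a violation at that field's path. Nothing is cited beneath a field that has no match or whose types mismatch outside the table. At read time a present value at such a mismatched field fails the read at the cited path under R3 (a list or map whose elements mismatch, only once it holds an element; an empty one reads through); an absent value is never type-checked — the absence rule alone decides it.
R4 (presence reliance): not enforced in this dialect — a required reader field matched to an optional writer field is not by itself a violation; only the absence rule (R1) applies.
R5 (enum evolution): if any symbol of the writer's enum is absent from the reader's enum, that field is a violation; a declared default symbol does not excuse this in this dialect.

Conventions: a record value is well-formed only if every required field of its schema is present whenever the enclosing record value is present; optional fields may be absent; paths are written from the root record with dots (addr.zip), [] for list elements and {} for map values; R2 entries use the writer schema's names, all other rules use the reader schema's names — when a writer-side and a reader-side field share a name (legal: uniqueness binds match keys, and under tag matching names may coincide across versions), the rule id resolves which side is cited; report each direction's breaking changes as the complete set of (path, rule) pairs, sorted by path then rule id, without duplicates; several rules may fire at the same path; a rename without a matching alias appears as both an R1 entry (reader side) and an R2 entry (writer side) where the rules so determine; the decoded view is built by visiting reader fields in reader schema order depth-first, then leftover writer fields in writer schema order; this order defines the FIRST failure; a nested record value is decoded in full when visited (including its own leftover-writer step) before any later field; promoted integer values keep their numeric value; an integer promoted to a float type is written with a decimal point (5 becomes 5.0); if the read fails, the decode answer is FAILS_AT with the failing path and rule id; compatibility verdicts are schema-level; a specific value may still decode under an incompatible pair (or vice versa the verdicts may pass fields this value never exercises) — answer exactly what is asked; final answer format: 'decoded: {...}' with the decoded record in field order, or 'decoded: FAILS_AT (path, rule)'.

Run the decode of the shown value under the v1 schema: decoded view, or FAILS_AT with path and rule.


decoded: FAILS_AT (channel, R5)

the writer's type comes first in each Device pair
decoding the Device value with the v1 reader:
  read fails at channel under R5
  => FAILS_AT (channel, R5)
checking off the Device differences that do not matter here:
  renamed field archived to verified in record Device (alias archived declared on the renamed field) -> matters for Device compatibility verdicts, not for this value's decode
  field height in record Device: type float64 changed to bytes -> matters for Device compatibility verdicts, not for this value's decode
  removed field extras from record Device (its key "extras" joins the reserved list) -> matters for Device compatibility verdicts, not for this value's decode
  added field version to record Device: required int32, tag 17, default 0 (in v2 it sits immediately before height) -> matters for Device compatibility verdicts, not for this value's decode


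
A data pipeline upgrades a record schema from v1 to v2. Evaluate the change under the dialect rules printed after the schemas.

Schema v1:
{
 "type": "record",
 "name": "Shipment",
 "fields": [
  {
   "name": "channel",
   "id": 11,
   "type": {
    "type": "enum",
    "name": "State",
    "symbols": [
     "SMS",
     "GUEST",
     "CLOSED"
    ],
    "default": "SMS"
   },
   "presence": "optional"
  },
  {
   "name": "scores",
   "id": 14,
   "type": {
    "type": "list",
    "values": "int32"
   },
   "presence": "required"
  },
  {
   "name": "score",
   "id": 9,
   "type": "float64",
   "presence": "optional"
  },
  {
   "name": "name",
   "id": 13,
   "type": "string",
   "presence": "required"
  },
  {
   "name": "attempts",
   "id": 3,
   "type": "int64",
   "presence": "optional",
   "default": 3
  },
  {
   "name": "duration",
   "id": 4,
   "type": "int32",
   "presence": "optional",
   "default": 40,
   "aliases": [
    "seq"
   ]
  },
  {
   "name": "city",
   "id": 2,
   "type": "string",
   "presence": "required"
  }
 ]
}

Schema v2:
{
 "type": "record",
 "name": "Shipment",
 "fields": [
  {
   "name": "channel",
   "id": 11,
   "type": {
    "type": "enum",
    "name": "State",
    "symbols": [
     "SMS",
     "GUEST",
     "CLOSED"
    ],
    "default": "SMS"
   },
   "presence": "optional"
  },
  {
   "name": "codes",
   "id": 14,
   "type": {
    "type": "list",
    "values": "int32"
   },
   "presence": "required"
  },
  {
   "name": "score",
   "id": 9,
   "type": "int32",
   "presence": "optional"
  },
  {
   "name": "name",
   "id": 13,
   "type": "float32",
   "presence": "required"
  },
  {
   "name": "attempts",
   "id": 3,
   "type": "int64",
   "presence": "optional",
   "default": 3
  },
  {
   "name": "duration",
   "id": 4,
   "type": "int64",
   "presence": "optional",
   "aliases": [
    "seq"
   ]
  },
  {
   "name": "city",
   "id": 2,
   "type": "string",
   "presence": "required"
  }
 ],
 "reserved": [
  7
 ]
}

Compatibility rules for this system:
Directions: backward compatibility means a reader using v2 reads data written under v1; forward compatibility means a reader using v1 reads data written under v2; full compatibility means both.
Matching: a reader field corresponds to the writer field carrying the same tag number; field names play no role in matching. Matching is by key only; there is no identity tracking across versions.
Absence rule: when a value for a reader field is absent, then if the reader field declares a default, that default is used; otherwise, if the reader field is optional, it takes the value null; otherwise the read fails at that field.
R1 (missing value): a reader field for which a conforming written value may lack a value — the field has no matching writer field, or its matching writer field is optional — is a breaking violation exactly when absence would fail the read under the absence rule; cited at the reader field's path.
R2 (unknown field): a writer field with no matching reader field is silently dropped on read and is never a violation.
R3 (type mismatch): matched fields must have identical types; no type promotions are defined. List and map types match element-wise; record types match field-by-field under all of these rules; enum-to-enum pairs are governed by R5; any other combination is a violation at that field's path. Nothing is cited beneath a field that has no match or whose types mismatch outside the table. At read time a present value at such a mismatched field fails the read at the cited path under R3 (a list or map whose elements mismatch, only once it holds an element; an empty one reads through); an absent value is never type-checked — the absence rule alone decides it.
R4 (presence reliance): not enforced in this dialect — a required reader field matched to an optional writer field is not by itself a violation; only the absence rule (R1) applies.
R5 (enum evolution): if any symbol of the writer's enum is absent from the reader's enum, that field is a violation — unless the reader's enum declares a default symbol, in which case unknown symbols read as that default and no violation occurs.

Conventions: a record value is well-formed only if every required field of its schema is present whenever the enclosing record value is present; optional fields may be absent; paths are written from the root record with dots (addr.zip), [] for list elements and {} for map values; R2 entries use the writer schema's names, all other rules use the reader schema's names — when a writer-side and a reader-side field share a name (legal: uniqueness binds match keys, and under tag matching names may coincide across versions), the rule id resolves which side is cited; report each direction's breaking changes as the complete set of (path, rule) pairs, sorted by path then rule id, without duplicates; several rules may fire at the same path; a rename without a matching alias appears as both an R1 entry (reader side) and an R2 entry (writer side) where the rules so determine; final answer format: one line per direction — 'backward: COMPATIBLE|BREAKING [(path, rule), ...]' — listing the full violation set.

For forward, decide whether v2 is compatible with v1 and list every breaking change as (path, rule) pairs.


forward: BREAKING [(duration, R3), (name, R3), (score, R3)]

arrows below run writer -> reader for Shipment
forward pass over Shipment, reader schema v1, writer schema v2:
  channel <- channel (State -> State, writer optional)
  scores <- codes (list<int32> -> list<int32>, writer required)
  score <- score (int32 -> float64, writer optional)
  name <- name (float32 -> string, writer required)
  attempts <- attempts (int64 -> int64, writer optional)
  duration <- duration (int64 -> int32, writer optional)
  city <- city (string -> string, writer required)
  rule R3 violated at duration
  rule R3 violated at name
  rule R3 violated at score
  => 3 violation(s): forward is BREAKING for Shipment
ruling out the remaining Shipment differences:
  renamed field scores to codes in record Shipment -> triggers nothing under Shipment's printed rules — same verdict


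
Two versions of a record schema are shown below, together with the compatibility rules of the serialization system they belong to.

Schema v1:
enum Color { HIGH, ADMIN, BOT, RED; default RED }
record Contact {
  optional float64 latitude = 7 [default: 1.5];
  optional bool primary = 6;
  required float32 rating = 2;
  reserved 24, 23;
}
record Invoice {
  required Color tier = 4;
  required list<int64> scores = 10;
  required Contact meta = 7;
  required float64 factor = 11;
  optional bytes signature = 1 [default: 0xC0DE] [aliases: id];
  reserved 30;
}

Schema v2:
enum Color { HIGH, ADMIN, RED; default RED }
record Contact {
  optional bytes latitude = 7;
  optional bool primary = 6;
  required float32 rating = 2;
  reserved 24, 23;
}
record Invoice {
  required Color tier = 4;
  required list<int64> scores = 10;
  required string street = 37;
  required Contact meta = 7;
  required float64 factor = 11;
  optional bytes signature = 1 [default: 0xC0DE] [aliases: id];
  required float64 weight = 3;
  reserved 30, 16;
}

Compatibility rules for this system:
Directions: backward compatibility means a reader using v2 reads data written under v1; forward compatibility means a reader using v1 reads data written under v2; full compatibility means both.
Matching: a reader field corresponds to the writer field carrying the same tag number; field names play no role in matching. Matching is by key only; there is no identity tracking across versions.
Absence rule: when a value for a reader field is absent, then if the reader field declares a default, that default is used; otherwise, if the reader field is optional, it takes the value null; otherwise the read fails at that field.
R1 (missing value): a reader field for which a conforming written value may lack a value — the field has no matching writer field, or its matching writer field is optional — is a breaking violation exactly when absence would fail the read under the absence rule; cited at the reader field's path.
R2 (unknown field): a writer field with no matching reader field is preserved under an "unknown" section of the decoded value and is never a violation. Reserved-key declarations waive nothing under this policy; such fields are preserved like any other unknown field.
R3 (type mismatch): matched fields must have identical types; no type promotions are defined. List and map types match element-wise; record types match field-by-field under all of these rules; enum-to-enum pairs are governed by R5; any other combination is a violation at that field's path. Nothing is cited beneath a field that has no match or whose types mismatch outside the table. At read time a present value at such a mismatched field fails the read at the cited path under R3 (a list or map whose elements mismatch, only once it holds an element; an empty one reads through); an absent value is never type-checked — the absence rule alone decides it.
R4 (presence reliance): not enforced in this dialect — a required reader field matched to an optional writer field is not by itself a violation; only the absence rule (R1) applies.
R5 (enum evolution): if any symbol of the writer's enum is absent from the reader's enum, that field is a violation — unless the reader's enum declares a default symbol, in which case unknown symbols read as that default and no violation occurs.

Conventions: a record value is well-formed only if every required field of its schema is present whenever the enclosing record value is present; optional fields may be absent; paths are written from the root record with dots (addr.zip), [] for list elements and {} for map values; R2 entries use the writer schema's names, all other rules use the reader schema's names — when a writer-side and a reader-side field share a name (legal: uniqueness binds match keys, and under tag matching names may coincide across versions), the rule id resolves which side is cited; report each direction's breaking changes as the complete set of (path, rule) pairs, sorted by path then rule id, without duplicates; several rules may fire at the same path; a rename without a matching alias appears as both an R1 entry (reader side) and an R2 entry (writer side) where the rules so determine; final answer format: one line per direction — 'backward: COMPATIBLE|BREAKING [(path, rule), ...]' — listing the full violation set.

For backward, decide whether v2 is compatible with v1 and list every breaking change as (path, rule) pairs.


arrows below run writer -> reader for Invoice
backward pass over Invoice, reader schema v2, writer schema v1:
  tier: paired with writer tier (Color -> Color; writer required)
  scores: paired with writer scores (list<int64> -> list<int64>; writer required)
  street has no writer counterpart
  meta: paired with writer meta (Contact -> Contact; writer required)
  factor: paired with writer factor (float64 -> float64; writer required)
  signature: paired with writer signature (bytes -> bytes; writer optional)
  weight has no writer counterpart
  meta.latitude: paired with writer meta.latitude (float64 -> bytes; writer optional)
  meta.primary: paired with writer meta.primary (bool -> bool; writer optional)
  meta.rating: paired with writer meta.rating (float32 -> float32; writer required)
  breaking: (meta.latitude, R3)
  breaking: (street, R1)
  breaking: (weight, R1)
  => backward: BREAKING (3)
the rest of the Invoice diff is inert for this question:
  enum Color (field tier in record Invoice): symbol BOT removed -> no rule fires on it in Invoice's dialect; the asked verdict holds

backward: BREAKING [(meta.latitude, R3), (street, R1), (weight, R1)]


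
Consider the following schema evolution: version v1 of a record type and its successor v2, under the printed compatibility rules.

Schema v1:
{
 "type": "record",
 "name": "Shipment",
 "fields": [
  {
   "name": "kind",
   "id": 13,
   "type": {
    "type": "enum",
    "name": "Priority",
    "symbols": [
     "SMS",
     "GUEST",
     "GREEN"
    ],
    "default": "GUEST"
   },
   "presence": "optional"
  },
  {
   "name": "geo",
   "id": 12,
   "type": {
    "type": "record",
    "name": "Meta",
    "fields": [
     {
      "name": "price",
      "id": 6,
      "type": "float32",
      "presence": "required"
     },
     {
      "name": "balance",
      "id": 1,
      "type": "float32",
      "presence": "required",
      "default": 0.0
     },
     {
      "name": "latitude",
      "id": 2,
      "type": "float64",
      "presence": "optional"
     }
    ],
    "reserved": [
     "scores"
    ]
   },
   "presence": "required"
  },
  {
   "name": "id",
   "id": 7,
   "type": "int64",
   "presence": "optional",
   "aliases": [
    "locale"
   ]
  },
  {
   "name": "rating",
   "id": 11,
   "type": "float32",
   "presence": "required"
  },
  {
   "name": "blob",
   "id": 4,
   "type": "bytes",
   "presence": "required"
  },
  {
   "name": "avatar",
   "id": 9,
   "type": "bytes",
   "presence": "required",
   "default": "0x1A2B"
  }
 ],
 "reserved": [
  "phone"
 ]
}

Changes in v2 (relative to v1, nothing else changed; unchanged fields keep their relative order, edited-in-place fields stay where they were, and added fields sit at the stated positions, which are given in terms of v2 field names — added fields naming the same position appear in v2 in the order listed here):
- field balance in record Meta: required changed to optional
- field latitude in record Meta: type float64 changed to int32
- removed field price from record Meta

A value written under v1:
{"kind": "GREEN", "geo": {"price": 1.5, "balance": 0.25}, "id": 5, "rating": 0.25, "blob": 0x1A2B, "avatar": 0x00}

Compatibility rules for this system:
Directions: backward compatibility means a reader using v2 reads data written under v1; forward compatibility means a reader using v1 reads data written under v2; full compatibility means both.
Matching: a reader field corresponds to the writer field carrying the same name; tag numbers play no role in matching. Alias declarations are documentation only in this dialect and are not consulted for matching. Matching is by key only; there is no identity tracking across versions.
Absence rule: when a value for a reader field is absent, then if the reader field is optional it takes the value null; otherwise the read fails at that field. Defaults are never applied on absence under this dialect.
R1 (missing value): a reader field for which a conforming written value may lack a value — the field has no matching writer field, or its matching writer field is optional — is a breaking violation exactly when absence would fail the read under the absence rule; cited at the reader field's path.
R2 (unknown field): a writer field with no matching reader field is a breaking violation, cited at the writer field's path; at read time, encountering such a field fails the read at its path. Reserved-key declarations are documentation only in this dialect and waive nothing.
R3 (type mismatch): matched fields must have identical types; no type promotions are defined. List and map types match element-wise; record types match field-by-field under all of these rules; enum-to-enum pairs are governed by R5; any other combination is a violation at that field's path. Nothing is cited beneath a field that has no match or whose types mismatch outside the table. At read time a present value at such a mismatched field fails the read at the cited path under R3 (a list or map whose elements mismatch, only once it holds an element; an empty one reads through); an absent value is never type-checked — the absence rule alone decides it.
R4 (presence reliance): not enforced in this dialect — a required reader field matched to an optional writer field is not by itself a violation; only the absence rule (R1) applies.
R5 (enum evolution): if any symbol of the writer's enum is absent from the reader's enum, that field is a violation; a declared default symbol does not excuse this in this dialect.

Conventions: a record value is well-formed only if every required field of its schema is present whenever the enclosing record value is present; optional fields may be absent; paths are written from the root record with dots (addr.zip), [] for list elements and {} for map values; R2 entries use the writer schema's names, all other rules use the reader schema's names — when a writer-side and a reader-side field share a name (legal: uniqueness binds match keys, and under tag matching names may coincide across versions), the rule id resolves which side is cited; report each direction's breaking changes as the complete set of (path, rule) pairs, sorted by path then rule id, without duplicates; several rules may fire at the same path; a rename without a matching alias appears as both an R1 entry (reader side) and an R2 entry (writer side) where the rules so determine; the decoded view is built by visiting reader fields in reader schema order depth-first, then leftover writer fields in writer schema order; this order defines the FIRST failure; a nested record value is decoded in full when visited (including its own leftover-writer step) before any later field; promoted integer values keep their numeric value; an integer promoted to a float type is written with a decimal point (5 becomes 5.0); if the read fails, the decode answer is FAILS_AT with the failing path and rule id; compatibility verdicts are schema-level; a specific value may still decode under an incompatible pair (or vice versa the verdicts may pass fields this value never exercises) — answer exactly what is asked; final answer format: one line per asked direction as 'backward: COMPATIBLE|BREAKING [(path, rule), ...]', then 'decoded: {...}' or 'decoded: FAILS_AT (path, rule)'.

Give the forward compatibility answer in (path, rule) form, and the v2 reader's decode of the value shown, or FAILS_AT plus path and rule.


each type pair in Shipment: writer, then reader
forward for Shipment (reader v1, writer v2):
  kind: Priority -> Priority, writer optional; from kind
  geo: Meta -> Meta, writer required; from geo
  id: int64 -> int64, writer optional; from id
  rating: float32 -> float32, writer required; from rating
  blob: bytes -> bytes, writer required; from blob
  avatar: bytes -> bytes, writer required; from avatar
  geo.price has no writer counterpart
  geo.balance: float32 -> float32, writer optional; from geo.balance
  geo.latitude: int32 -> float64, writer optional; from geo.latitude
  breaking: (geo.balance, R1)
  breaking: (geo.latitude, R3)
  breaking: (geo.price, R1)
  forward on Shipment therefore BREAKING (3)
migrating the Shipment value to v2:
  kind := "GREEN"
  geo.balance := 0.25
  geo.latitude := null (not supplied -> null)
  read fails at geo.price under R2 (unknown field)
  => FAILS_AT (geo.price, R2)

forward: BREAKING [(geo.balance, R1), (geo.latitude, R3), (geo.price, R1)]; decoded: FAILS_AT (geo.price, R2)
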